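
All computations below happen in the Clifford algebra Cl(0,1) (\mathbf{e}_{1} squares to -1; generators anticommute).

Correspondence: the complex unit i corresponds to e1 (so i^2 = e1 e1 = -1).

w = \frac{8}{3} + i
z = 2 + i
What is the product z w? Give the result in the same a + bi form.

In blades: z = 2 + e_{1}, w = \frac{8}{3} + e_{1}.
Distribute z over w term by term (generator squares from the signature, products reordered to ascending indices): (2)*w = \frac{16}{3} + 2 e_{1}; (e_{1})*w = -1 + \frac{8}{3} e_{1}.
Sum: \frac{13}{3} + \frac{14}{3} e_{1}; translating back through the correspondence:
Answer: \frac{13}{3} + \frac{14}{3}i


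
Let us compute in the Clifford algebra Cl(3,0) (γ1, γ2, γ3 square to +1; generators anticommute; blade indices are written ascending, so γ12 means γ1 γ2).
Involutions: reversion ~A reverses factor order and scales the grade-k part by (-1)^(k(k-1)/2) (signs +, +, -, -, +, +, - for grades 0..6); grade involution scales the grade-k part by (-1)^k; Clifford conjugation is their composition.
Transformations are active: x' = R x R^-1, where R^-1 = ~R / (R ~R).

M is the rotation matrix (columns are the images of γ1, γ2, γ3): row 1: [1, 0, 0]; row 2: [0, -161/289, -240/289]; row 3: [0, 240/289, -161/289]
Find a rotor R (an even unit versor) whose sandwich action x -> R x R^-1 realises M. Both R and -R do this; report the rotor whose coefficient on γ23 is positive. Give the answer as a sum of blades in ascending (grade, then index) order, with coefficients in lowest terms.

Method: write R = a + b12*γ12 + b13*γ13 + b23*γ23 with a^2 + b12^2 + b13^2 + b23^2 = 1 (so R^-1 = ~R). Expanding the columns R e_j ~R gives tr M = 4a^2 - 1 and, from the antisymmetric part, M21 - M12 = -4a*b12, M13 - M31 = 4a*b13, M32 - M23 = -4a*b23.
Here tr M = -33/289, so a^2 = (1 + tr M)/4 = 64/289 and a = ±8/17. Taking a = 8/17: M21 - M12 = 0, M13 - M31 = 0, M32 - M23 = 480/289, giving b12 = 0, b13 = 0, b23 = -15/17, i.e. R = 8/17 - 15/17*γ23.
Its γ23 coefficient is negative, so report the other preimage -R.
Answer: -8/17 + 15/17*γ23. Recall the cover is two-to-one: with M of trace -33/289, both preimages act alike, and the stated γ23 sign chooses the sheet.


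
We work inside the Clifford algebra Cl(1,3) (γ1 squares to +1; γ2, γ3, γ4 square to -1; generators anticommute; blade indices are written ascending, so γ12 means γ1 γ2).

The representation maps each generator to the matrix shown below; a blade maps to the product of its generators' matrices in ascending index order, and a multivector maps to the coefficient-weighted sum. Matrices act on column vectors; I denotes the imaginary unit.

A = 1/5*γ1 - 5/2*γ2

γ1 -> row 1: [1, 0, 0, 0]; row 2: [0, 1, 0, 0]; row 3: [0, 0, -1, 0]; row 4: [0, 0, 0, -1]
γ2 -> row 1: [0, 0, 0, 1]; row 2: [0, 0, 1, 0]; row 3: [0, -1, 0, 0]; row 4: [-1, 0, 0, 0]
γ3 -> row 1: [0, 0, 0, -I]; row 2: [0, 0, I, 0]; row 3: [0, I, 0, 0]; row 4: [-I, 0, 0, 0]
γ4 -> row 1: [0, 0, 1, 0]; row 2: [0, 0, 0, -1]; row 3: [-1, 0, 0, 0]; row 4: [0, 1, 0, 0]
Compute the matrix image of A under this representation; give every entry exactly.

M = (1/5)*rho(γ1) + (-5/2)*rho(γ2), summed entrywise:
Answer: row 1: [1/5, 0, 0, -5/2]; row 2: [0, 1/5, -5/2, 0]; row 3: [0, 5/2, -1/5, 0]; row 4: [5/2, 0, 0, -1/5]


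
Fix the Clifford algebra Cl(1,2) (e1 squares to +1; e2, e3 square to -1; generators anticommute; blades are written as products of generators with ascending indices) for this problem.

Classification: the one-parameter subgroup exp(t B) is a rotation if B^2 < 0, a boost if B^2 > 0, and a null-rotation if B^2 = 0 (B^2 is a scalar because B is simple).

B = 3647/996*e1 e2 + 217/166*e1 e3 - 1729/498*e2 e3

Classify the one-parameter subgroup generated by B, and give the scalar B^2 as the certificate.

B^2 term by term: the squares give (3647/996)^2*(e1 e2)^2 + (217/166)^2*(e1 e3)^2 + (-1729/498)^2*(e2 e3)^2 = 13300609/992016*(+1) + 47089/27556*(+1) + 2989441/248004*(-1) = 49/16 (each basis 2-blade squares to minus the product of its generators' squares); cross terms between blades sharing an index anticommute and cancel. So B^2 = 49/16.
Answer: boost, certificate B^2 = 49/16. Check the certificate: B^2 = 49/16, and that sign is decisive whatever form B takes.


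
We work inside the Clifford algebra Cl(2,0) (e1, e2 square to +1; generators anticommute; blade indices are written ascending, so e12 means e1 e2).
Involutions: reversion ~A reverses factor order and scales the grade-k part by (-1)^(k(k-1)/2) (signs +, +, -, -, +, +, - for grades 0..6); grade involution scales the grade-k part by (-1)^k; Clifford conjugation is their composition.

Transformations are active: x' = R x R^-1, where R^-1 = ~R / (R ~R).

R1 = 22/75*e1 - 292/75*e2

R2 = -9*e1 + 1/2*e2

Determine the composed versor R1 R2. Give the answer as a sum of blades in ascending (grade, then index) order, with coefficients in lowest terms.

Distribute over the terms of R1 (each basis-blade product reordered to ascending indices, repeated generators contracted through their squares):
(22/75*e1) R2 = -66/25 + 11/75*e12
(-292/75*e2) R2 = -146/75 - 876/25*e12
Summing the partial products and collecting blades:
Answer: -344/75 - 2617/75*e12


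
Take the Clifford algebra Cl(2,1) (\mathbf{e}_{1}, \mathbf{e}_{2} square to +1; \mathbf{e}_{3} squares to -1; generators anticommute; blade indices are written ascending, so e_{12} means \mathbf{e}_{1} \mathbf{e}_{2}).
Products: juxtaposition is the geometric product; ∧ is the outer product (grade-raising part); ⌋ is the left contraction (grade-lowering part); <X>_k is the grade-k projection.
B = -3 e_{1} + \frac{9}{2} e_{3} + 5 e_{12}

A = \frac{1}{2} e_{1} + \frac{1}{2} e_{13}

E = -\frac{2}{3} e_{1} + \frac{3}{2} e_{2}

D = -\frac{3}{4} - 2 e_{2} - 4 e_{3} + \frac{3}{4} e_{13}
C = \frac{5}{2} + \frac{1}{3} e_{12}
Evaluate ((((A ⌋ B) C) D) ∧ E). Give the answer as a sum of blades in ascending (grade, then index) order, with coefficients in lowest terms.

step 1: -\frac{3}{2} + \frac{5}{2} e_{2}
step 2: -\frac{15}{4} - \frac{5}{6} e_{1} + \frac{25}{4} e_{2} - \frac{1}{2} e_{12}
step 3: -\frac{155}{16} + \frac{13}{8} e_{1} + \frac{45}{16} e_{2} + \frac{115}{8} e_{3} + \frac{49}{24} e_{12} + \frac{25}{48} e_{13} - \frac{197}{8} e_{23} - \frac{43}{16} e_{123}
step 4: \frac{155}{24} e_{1} - \frac{465}{32} e_{2} + \frac{69}{16} e_{12} + \frac{115}{12} e_{13} - \frac{345}{16} e_{23} + \frac{1501}{96} e_{123}
Answer: \frac{155}{24} e_{1} - \frac{465}{32} e_{2} + \frac{69}{16} e_{12} + \frac{115}{12} e_{13} - \frac{345}{16} e_{23} + \frac{1501}{96} e_{123}


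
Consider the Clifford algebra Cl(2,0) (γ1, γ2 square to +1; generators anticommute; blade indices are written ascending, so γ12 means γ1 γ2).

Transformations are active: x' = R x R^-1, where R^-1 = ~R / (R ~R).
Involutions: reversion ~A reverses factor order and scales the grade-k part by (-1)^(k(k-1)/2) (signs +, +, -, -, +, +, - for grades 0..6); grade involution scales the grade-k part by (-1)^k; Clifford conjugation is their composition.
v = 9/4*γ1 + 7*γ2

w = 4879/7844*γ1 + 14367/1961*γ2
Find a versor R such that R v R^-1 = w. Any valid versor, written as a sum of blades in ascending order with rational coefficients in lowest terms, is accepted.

Construction: equal norms (both 865/16) license R = v + w = 5632/1961*γ1 + 28094/1961*γ2 — nothing changes along that direction, while (v - w)/2 changes sign, so v maps onto w.
Answer: 5632/1961*γ1 + 28094/1961*γ2


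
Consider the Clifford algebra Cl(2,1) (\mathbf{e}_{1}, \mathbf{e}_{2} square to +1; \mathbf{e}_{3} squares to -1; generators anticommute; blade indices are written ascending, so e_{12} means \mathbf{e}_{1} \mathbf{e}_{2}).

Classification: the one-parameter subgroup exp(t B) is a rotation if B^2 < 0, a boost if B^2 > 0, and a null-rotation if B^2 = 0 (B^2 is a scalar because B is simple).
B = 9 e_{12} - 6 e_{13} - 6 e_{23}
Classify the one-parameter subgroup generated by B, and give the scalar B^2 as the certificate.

B^2 term by term: the squares give (9)^2*(e_{12})^2 + (-6)^2*(e_{13})^2 + (-6)^2*(e_{23})^2 = 81*(-1) + 36*(+1) + 36*(+1) = -9 (each basis 2-blade squares to minus the product of its generators' squares); cross terms between blades sharing an index anticommute and cancel. So B^2 = -9.
Answer: rotation, certificate B^2 = -9. The class reads off the invariant scalar -9 directly.


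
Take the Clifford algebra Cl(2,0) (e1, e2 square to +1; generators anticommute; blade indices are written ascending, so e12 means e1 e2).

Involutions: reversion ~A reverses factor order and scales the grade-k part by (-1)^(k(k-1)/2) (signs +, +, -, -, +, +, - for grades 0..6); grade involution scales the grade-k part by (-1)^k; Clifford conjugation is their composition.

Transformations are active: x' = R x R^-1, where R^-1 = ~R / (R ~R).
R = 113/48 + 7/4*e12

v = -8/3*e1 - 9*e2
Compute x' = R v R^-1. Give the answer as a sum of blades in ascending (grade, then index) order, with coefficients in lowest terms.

~R = 113/48 - 7/4*e12, and R ~R = 19825/2304, so R^-1 = ~R / (19825/2304).
R v = -793/36*e1 - 793/48*e2
Answer: -704/75*e1 - 1/25*e2


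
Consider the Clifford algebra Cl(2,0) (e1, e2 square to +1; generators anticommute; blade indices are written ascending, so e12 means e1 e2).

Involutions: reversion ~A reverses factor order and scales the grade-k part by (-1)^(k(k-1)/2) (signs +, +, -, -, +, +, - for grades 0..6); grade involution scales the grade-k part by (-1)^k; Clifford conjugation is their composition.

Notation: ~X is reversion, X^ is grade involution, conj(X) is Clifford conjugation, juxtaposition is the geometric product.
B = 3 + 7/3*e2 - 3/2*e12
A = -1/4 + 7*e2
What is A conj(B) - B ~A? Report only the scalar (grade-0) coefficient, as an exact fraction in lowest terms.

first term: -205/12 - 21/2*e1 + 259/12*e2 - 3/8*e12
second term: 187/12 - 21/2*e1 + 245/12*e2 + 3/8*e12
Answer: -98/3


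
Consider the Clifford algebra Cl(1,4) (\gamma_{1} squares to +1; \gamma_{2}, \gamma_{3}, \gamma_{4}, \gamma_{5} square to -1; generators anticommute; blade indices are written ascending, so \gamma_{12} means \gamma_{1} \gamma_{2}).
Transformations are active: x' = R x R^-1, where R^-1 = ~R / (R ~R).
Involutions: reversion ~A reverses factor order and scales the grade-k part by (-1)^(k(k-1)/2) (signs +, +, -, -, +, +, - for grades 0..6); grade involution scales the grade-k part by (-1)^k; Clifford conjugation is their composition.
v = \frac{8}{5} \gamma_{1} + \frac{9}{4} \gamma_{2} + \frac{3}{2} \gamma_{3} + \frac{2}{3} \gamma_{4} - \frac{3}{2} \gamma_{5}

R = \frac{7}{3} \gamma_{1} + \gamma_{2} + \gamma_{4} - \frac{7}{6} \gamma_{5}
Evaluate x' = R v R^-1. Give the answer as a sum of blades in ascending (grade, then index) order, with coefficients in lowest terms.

~R = \frac{7}{3} \gamma_{1} + \gamma_{2} + \gamma_{4} - \frac{7}{6} \gamma_{5}, and R ~R = \frac{25}{12}, so R^-1 = ~R / (\frac{25}{12}).
R v = -\frac{14}{15} + \frac{73}{20} \gamma_{12} + \frac{7}{2} \gamma_{13} - \frac{2}{45} \gamma_{14} - \frac{49}{30} \gamma_{15} + \frac{3}{2} \gamma_{23} - \frac{19}{12} \gamma_{24} + \frac{9}{8} \gamma_{25} - \frac{3}{2} \gamma_{34} + \frac{7}{4} \gamma_{35} - \frac{13}{18} \gamma_{45}
Answer: -\frac{1384}{375} \gamma_{1} - \frac{1573}{500} \gamma_{2} - \frac{3}{2} \gamma_{3} - \frac{586}{375} \gamma_{4} + \frac{1909}{750} \gamma_{5}


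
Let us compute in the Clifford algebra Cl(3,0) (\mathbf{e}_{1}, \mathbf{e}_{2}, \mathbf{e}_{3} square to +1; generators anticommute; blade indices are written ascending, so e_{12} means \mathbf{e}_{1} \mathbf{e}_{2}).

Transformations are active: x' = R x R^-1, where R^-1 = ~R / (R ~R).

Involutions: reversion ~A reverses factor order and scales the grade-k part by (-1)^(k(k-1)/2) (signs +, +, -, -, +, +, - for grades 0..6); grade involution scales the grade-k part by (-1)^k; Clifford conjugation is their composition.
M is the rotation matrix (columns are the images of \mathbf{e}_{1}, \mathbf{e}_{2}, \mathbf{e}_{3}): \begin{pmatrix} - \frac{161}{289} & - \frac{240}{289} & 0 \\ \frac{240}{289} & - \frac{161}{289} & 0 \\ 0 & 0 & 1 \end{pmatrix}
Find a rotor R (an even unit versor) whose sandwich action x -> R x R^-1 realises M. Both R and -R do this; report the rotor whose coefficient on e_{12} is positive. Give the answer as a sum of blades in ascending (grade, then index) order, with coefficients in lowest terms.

Method: write R = a + b12*e_{12} + b13*e_{13} + b23*e_{23} with a^2 + b12^2 + b13^2 + b23^2 = 1 (so R^-1 = ~R). Expanding the columns R e_j ~R gives tr M = 4a^2 - 1 and, from the antisymmetric part, M21 - M12 = -4a*b12, M13 - M31 = 4a*b13, M32 - M23 = -4a*b23.
Here tr M = -\frac{33}{289}, so a^2 = (1 + tr M)/4 = \frac{64}{289} and a = ±\frac{8}{17}. Taking a = \frac{8}{17}: M21 - M12 = \frac{480}{289}, M13 - M31 = 0, M32 - M23 = 0, giving b12 = -\frac{15}{17}, b13 = 0, b23 = 0, i.e. R = \frac{8}{17} - \frac{15}{17} e_{12}.
Its e_{12} coefficient is negative, so report the other preimage -R.
Answer: -\frac{8}{17} + \frac{15}{17} e_{12}. Recall the cover is two-to-one: with M of trace -\frac{33}{289}, both preimages act alike, and the stated e_{12} sign chooses the sheet.


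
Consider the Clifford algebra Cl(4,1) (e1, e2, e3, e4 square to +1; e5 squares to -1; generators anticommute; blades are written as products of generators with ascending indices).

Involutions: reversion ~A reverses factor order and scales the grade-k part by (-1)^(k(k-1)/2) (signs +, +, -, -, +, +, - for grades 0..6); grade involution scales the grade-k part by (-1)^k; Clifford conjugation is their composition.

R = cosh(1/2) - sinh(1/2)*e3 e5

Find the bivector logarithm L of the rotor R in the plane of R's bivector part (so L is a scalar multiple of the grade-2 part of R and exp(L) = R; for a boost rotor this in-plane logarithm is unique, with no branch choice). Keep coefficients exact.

The scalar part of R is cosh(1/2), giving the rapidity magnitude (cosh is even); the bivector part supplies orientation, its quotient by sinh of the rapidity is the plane, and L = rapidity * plane — unique in that plane, since flipping both signs leaves L unchanged.
Concretely: cosh(rapidity) = cosh(1/2) gives rapidity = ±1/2, and since rapidity/sinh(rapidity) is even the sign is immaterial: L = (rapidity/sinh(rapidity)) * <R>_2 = (1/(2*sinh(1/2))) * <R>_2.
Answer: -1/2*e3 e5


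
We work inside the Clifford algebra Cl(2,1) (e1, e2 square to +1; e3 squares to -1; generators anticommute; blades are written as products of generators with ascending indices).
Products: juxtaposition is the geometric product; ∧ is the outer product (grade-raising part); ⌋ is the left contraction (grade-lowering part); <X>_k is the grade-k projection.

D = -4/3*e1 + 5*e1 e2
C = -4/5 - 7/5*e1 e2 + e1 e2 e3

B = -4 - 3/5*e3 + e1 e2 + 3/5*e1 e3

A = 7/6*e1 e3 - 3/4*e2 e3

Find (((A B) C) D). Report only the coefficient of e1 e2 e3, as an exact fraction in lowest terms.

step 1: 7/10 + 7/10*e1 - 9/20*e2 + 9/20*e1 e2 - 47/12*e1 e3 + 25/6*e2 e3
step 2: 7/100 + 893/300*e1 + 989/300*e2 - 9/20*e3 - 67/50*e1 e2 + 113/12*e1 e3 + 57/20*e2 e3 + 7/10*e1 e2 e3
step 3: 1229/450 - 4973/300*e1 + 3929/300*e2 + 163/18*e3 + 4271/900*e1 e2 - 297/20*e1 e3 + 923/20*e2 e3 - 121/20*e1 e2 e3
Answer: -121/20


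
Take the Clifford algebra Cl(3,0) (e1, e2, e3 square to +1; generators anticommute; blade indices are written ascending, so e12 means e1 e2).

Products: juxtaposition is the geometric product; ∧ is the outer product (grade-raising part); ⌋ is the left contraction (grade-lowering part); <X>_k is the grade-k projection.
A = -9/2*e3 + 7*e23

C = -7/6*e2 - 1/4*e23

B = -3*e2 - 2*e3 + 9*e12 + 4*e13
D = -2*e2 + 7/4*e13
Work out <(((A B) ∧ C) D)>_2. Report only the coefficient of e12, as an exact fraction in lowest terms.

step 1: 9 + 18*e1 - 14*e2 + 21*e3 + 28*e12 - 63*e13 - 27/2*e23 - 81/2*e123
step 2: -21/2*e2 - 21*e12 + 89/4*e23 - 78*e123
step 3: 21 + 42*e1 - 273/2*e2 + 89/2*e3 + 623/16*e12 - 156*e13 + 147/4*e23 + 147/8*e123
step 4: 623/16*e12 - 156*e13 + 147/4*e23
Answer: 623/16


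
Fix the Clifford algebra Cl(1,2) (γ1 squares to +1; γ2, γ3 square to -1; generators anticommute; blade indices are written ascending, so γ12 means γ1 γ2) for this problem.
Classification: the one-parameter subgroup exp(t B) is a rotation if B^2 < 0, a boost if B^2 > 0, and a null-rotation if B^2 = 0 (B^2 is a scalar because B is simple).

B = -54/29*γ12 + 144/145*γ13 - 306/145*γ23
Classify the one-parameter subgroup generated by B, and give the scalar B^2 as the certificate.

B^2 term by term: the squares give (-54/29)^2*(γ12)^2 + (144/145)^2*(γ13)^2 + (-306/145)^2*(γ23)^2 = 2916/841*(+1) + 20736/21025*(+1) + 93636/21025*(-1) = 0 (each basis 2-blade squares to minus the product of its generators' squares); cross terms between blades sharing an index anticommute and cancel. So B^2 = 0.
Answer: null-rotation, certificate B^2 = 0. The invariant at work: B^2 = 0 is unchanged by conjugation, hence its sign classifies the subgroup whatever basis B is written in.


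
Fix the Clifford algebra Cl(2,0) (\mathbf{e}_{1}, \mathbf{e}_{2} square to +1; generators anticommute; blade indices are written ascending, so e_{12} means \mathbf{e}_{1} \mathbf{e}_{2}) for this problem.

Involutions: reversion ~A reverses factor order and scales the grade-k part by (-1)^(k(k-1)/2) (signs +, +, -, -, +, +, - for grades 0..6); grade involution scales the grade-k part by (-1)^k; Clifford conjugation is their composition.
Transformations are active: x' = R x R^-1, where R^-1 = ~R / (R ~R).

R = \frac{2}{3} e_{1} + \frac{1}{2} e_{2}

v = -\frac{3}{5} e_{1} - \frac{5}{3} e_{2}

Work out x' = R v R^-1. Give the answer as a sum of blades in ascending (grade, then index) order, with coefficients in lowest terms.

~R = \frac{2}{3} e_{1} + \frac{1}{2} e_{2}, and R ~R = \frac{25}{36}, so R^-1 = ~R / (\frac{25}{36}).
R v = -\frac{37}{30} - \frac{73}{90} e_{12}
Answer: -\frac{221}{125} e_{1} - \frac{41}{375} e_{2}


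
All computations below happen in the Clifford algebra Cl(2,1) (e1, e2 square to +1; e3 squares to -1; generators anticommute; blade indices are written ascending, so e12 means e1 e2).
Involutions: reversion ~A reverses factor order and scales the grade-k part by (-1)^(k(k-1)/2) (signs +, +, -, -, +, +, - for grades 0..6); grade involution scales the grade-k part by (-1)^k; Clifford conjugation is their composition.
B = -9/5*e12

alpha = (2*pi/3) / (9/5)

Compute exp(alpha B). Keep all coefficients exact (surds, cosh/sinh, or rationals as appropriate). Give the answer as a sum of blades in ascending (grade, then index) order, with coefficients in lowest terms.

B^2 = (-9/5)^2*(e12)^2 = 81/25*(-1) = -81/25 (a basis 2-blade squares to minus the product of its generators' squares).
B^2 = -81/25 — a negative square means the series sums to a rotation: l = 9/5, alpha*l = 2*pi/3, so exp(alpha B) = cos(2*pi/3) + (sin(2*pi/3)/(9/5))*B = -1/2 + (5*sqrt(3)/18)*B.
Answer: -1/2 - sqrt(3)/2*e12


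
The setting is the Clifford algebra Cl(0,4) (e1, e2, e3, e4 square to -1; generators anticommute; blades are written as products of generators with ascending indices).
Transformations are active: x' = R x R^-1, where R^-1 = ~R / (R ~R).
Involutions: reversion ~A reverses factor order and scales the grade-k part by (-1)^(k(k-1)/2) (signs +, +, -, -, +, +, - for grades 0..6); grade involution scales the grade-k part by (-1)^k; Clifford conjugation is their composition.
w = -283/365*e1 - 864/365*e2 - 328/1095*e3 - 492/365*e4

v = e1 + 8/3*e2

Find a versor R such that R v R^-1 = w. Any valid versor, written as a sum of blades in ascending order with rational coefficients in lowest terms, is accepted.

Equal squares first: v^2 = w^2 = -73/9. Then v + w = 82/365*e1 + 328/1095*e2 - 328/1095*e3 - 492/365*e4 is a versor taking v to w, provided it is invertible.
Answer: 82/365*e1 + 328/1095*e2 - 328/1095*e3 - 492/365*e4


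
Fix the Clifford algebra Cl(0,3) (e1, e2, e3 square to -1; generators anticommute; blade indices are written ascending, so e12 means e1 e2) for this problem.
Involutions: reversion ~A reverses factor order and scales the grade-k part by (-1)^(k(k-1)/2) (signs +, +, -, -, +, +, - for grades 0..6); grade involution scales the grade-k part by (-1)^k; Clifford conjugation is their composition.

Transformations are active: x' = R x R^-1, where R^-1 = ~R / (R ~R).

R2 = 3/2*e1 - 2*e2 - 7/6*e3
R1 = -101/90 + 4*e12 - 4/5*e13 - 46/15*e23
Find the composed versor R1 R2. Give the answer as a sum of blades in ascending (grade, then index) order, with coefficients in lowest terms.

Distribute over the terms of R2 (each basis-blade product reordered to ascending indices, repeated generators contracted through their squares):
R1 (3/2*e1) = -101/60*e1 + 6*e2 - 6/5*e3 - 23/5*e123
R1 (-2*e2) = 8*e1 + 101/45*e2 + 92/15*e3 - 8/5*e123
R1 (-7/6*e3) = -14/15*e1 - 161/45*e2 + 707/540*e3 - 14/3*e123
Summing the partial products and collecting blades:
Answer: 323/60*e1 + 14/3*e2 + 3371/540*e3 - 163/15*e123


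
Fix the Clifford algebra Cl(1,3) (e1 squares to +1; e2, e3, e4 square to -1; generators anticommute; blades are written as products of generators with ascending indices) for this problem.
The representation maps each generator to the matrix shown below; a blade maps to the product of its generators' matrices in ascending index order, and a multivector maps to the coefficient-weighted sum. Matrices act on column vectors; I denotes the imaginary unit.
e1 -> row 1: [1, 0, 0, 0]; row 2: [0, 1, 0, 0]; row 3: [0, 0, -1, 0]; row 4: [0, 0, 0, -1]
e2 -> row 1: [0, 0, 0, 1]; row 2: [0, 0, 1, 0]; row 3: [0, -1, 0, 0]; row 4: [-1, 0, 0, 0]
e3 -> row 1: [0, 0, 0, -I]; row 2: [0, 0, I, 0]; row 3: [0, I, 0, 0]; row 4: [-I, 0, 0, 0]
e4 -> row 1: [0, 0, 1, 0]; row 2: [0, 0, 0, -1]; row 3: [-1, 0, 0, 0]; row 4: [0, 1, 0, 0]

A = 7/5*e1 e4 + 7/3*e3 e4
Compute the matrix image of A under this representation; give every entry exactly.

Bivector images (products of the table entries): rho(e1 e4) = rho(e1)rho(e4) = row 1: [0, 0, 1, 0]; row 2: [0, 0, 0, -1]; row 3: [1, 0, 0, 0]; row 4: [0, -1, 0, 0]; rho(e3 e4) = rho(e3)rho(e4) = row 1: [0, -I, 0, 0]; row 2: [-I, 0, 0, 0]; row 3: [0, 0, 0, -I]; row 4: [0, 0, -I, 0].
M = (7/5)*rho(e1 e4) + (7/3)*rho(e3 e4), summed entrywise:
Answer: row 1: [0, -7*I/3, 7/5, 0]; row 2: [-7*I/3, 0, 0, -7/5]; row 3: [7/5, 0, 0, -7*I/3]; row 4: [0, -7/5, -7*I/3, 0]


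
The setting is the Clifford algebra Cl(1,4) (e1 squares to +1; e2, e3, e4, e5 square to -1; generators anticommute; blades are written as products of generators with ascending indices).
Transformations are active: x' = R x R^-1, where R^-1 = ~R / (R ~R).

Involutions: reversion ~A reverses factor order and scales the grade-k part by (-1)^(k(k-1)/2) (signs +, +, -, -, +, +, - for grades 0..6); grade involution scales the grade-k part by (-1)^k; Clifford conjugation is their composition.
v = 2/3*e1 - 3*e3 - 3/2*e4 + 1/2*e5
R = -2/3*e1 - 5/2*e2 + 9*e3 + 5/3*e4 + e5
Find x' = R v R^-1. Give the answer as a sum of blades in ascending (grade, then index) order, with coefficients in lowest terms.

~R = -2/3*e1 - 5/2*e2 + 9*e3 + 5/3*e4 + e5, and R ~R = -1087/12, so R^-1 = ~R / (-1087/12).
R v = 257/9 + 5/3*e1 e2 - 4*e1 e3 - 1/9*e1 e4 - e1 e5 + 15/2*e2 e3 + 15/4*e2 e4 - 5/4*e2 e5 - 17/2*e3 e4 + 15/2*e3 e5 + 7/3*e4 e5
Answer: -2410/9783*e1 + 5140/3261*e2 - 2907/1087*e3 + 8789/19566*e4 - 7373/6522*e5


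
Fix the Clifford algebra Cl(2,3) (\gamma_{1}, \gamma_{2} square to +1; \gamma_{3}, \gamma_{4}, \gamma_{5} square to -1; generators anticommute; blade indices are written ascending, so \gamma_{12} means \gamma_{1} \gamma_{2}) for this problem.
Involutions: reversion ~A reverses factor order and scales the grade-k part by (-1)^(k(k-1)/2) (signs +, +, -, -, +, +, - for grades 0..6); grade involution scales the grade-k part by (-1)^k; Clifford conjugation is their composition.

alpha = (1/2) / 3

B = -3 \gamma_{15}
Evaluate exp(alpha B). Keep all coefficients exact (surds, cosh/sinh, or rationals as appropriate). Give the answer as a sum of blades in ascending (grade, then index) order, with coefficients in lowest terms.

B^2 = (-3)^2*(\gamma_{15})^2 = 9*(+1) = 9 (a basis 2-blade squares to minus the product of its generators' squares).
B^2 = 9 — since the square is positive, the closed form is hyperbolic: l = 3, alpha*l = \frac{1}{2}, so exp(alpha B) = cosh(\frac{1}{2}) + (sinh(\frac{1}{2})/3)*B = \cosh{\left(\frac{1}{2} \right)} + (\frac{\sinh{\left(\frac{1}{2} \right)}}{3})*B.
Answer: \cosh{\left(\frac{1}{2} \right)} - \sinh{\left(\frac{1}{2} \right)} \gamma_{15}


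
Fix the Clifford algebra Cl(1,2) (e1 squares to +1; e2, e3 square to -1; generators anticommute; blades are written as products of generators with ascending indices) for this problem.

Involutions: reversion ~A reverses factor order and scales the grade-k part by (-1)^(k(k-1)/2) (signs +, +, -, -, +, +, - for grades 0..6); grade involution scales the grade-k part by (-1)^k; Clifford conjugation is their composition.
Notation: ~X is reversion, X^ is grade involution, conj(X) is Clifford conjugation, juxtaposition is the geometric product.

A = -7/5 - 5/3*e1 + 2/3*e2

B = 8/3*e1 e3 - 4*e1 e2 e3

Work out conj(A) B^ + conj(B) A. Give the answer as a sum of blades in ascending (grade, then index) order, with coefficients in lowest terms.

first term: 40/9*e3 - 32/5*e1 e3 + 20/3*e2 e3 - 172/45*e1 e2 e3
second term: -40/9*e3 + 16/15*e1 e3 + 20/3*e2 e3 + 332/45*e1 e2 e3
Answer: -16/3*e1 e3 + 40/3*e2 e3 + 32/9*e1 e2 e3


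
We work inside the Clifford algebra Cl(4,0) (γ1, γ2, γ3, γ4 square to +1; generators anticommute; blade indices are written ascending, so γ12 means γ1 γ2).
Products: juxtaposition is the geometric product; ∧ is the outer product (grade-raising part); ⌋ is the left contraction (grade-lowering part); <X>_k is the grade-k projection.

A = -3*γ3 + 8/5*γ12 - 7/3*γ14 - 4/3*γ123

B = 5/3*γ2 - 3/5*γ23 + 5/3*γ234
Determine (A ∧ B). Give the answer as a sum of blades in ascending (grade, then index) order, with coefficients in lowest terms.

step 1: 5*γ23 + 35/9*γ124 + 7/5*γ1234
Answer: 5*γ23 + 35/9*γ124 + 7/5*γ1234


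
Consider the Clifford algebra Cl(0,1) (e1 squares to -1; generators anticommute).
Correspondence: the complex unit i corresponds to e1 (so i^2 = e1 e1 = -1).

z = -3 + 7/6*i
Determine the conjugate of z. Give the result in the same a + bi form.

In blades: z = -3 + 7/6*e1.
Conjugation here is Clifford conjugation: the scalar is fixed and the grade-1 and grade-2 blades all flip sign, giving -3 - 7/6*e1; translating back:
Answer: -3 - 7/6*i


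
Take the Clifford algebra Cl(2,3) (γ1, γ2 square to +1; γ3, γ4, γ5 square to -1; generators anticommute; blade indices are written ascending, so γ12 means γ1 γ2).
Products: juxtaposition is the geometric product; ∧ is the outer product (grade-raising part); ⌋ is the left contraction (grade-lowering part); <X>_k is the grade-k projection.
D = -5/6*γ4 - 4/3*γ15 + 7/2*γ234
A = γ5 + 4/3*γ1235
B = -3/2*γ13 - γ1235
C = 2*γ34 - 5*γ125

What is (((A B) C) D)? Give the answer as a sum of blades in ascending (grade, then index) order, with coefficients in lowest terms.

step 1: -4/3 + 2*γ25 - γ123 - 3/2*γ135
step 2: -10*γ1 - 15/2*γ23 - 8/3*γ34 - 5*γ35 + 2*γ124 + 20/3*γ125 + 3*γ145 + 4*γ2345
step 3: 164/9*γ2 - 20/9*γ3 - 89/4*γ4 + 82/3*γ5 + 5/3*γ12 - 41/3*γ13 + 25/3*γ14 - 5/2*γ15 + 25/4*γ234 - 10/3*γ235 + 89/6*γ245 - 25/6*γ345 - 89/3*γ1234 + 41/2*γ1235 + 50/9*γ1245 - 178/9*γ1345
Answer: 164/9*γ2 - 20/9*γ3 - 89/4*γ4 + 82/3*γ5 + 5/3*γ12 - 41/3*γ13 + 25/3*γ14 - 5/2*γ15 + 25/4*γ234 - 10/3*γ235 + 89/6*γ245 - 25/6*γ345 - 89/3*γ1234 + 41/2*γ1235 + 50/9*γ1245 - 178/9*γ1345


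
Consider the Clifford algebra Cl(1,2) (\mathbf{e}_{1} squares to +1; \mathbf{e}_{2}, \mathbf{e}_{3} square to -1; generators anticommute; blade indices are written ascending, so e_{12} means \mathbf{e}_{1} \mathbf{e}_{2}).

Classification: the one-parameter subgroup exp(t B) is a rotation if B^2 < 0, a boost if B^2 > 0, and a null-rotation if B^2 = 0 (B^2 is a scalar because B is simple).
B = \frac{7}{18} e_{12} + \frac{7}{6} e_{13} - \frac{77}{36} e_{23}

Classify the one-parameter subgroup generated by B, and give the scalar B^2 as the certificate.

B^2 term by term: the squares give (\frac{7}{18})^2*(e_{12})^2 + (\frac{7}{6})^2*(e_{13})^2 + (-\frac{77}{36})^2*(e_{23})^2 = \frac{49}{324}*(+1) + \frac{49}{36}*(+1) + \frac{5929}{1296}*(-1) = -\frac{49}{16} (each basis 2-blade squares to minus the product of its generators' squares); cross terms between blades sharing an index anticommute and cancel. So B^2 = -\frac{49}{16}.
Answer: rotation, certificate B^2 = -\frac{49}{16}. The scalar -\frac{49}{16} is the complete invariant here: its sign names the subgroup type.


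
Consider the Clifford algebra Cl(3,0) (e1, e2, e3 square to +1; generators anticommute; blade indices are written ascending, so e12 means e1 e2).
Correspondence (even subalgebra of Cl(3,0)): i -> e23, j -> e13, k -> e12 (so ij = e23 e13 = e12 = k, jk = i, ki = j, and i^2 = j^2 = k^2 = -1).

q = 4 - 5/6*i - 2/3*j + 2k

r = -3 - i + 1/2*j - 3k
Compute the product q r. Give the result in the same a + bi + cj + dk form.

In blades: q = 4 + 2*e12 - 2/3*e13 - 5/6*e23, r = -3 - 3*e12 + 1/2*e13 - e23.
Distribute q over r term by term (generator squares from the signature, products reordered to ascending indices): (4)*r = -12 - 12*e12 + 2*e13 - 4*e23; (2*e12)*r = 6 - 6*e12 - 2*e13 - e23; (-2/3*e13)*r = 1/3 - 2/3*e12 + 2*e13 + 2*e23; (-5/6*e23)*r = -5/6 - 5/12*e12 - 5/2*e13 + 5/2*e23.
Sum: -13/2 - 229/12*e12 - 1/2*e13 - 1/2*e23; translating back through the correspondence:
Answer: -13/2 - 1/2*i - 1/2*j - 229/12*k


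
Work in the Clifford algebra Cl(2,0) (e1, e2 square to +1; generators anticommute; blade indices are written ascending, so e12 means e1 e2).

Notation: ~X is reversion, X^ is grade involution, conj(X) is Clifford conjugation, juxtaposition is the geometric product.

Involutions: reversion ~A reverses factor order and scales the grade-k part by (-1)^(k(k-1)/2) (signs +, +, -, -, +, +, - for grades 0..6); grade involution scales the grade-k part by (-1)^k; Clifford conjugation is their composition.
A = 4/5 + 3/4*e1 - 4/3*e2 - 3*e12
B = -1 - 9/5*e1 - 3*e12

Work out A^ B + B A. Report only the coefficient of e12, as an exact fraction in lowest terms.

first term: -169/20 + 331/100*e1 - 269/60*e2 + 3*e12
second term: -223/20 + 181/100*e1 + 539/60*e2 + 3*e12
Answer: 6


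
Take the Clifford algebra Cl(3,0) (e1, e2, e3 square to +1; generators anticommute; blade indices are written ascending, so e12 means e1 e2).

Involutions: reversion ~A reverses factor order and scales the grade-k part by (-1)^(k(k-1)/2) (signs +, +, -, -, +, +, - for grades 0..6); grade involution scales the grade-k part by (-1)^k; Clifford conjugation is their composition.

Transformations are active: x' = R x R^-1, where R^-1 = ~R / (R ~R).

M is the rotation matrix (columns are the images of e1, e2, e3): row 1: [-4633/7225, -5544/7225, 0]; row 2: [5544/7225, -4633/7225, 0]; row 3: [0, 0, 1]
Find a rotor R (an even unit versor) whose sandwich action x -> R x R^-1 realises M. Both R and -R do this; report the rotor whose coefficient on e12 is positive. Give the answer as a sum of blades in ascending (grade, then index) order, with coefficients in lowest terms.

Method: write R = a + b12*e12 + b13*e13 + b23*e23 with a^2 + b12^2 + b13^2 + b23^2 = 1 (so R^-1 = ~R). Expanding the columns R e_j ~R gives tr M = 4a^2 - 1 and, from the antisymmetric part, M21 - M12 = -4a*b12, M13 - M31 = 4a*b13, M32 - M23 = -4a*b23.
Here tr M = -2041/7225, so a^2 = (1 + tr M)/4 = 1296/7225 and a = ±36/85. Taking a = 36/85: M21 - M12 = 11088/7225, M13 - M31 = 0, M32 - M23 = 0, giving b12 = -77/85, b13 = 0, b23 = 0, i.e. R = 36/85 - 77/85*e12.
Its e12 coefficient is negative, so report the other preimage -R.
Answer: -36/85 + 77/85*e12. Uniqueness: Spin(3) -> SO(3) maps R and -R to the same rotation of trace -2041/7225; fixing the sign of the e12 coefficient removes the ambiguity.


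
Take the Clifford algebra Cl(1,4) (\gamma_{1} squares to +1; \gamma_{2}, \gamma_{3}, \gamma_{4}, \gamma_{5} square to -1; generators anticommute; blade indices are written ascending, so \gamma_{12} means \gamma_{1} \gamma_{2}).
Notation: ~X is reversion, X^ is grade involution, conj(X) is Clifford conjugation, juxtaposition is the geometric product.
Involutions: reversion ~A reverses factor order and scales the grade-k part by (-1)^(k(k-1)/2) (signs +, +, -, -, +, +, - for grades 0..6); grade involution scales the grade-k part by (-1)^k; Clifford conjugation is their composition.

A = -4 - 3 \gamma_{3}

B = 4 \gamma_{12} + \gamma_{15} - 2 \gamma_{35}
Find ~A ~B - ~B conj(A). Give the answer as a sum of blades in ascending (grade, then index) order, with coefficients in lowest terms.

first term: 6 \gamma_{5} + 16 \gamma_{12} + 4 \gamma_{15} - 8 \gamma_{35} + 12 \gamma_{123} - 3 \gamma_{135}
second term: 6 \gamma_{5} + 16 \gamma_{12} + 4 \gamma_{15} - 8 \gamma_{35} - 12 \gamma_{123} + 3 \gamma_{135}
Answer: 24 \gamma_{123} - 6 \gamma_{135}


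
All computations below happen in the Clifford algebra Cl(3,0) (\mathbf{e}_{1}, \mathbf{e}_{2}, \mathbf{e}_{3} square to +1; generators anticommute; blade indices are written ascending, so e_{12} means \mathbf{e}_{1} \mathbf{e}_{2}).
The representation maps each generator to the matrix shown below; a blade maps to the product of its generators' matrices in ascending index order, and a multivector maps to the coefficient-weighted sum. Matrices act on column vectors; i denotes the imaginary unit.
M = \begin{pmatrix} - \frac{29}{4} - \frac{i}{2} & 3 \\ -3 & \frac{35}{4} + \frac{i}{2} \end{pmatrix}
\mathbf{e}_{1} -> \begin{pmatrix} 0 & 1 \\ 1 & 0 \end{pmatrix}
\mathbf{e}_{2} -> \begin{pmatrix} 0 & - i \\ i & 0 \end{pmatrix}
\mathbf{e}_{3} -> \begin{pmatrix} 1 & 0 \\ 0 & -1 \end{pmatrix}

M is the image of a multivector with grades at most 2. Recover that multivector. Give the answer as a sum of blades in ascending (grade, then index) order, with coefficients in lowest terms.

Method: 1, rho(e_{1}), rho(e_{2}), rho(e_{3}) form a trace-orthogonal basis of the 2x2 complex matrices (tr(X Y) = 2 if X = Y, else 0), so M = m0*1 + m1*rho(e_{1}) + m2*rho(e_{2}) + m3*rho(e_{3}) with m0 = tr(M)/2 = \frac{3}{4}, m1 = tr(M rho(e_{1}))/2 = 0, m2 = tr(M rho(e_{2}))/2 = 3 i, m3 = tr(M rho(e_{3}))/2 = -8 - \frac{i}{2}.
Multiplying table entries, the bivector images are rho(e_{12}) = i*rho(e_{3}), rho(e_{13}) = -i*rho(e_{2}), rho(e_{23}) = i*rho(e_{1}); with real blade coefficients the real parts of m0..m3 are the coefficients of 1, e_{1}, e_{2}, e_{3} and the imaginary parts give the bivectors (e_{23}: Im m1, e_{13}: -Im m2, e_{12}: Im m3).
Answer: \frac{3}{4} - 8 e_{3} - \frac{1}{2} e_{12} - 3 e_{13}


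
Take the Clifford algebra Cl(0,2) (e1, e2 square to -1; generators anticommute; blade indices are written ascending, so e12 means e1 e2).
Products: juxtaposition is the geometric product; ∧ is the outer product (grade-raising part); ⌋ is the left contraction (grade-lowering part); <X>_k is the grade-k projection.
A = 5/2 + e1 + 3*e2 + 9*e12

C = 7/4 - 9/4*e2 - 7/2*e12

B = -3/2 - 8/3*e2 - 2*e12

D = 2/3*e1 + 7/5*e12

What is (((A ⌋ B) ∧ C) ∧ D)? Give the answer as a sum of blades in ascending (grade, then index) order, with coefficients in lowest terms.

step 1: 89/4 - 6*e1 - 14/3*e2 - 5*e12
step 2: 623/16 - 21/2*e1 - 2795/48*e2 - 585/8*e12
step 3: 623/24*e1 + 67199/720*e12
Answer: 623/24*e1 + 67199/720*e12


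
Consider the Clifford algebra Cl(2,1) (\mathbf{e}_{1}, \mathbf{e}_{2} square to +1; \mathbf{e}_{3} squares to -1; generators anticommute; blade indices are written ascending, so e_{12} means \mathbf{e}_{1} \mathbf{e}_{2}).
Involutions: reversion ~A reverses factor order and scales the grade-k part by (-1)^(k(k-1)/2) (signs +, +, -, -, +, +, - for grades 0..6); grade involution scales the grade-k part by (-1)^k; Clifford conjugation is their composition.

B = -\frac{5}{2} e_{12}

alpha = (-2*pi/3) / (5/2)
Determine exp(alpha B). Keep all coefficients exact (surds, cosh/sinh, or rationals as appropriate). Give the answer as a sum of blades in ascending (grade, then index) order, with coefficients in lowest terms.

B^2 = (-\frac{5}{2})^2*(e_{12})^2 = \frac{25}{4}*(-1) = -\frac{25}{4} (a basis 2-blade squares to minus the product of its generators' squares).
B^2 = -\frac{25}{4} — a negative square means the series sums to a rotation: l = \frac{5}{2}, alpha*l = - \frac{2 \pi}{3}, so exp(alpha B) = cos(- \frac{2 \pi}{3}) + (sin(- \frac{2 \pi}{3})/(\frac{5}{2}))*B = - \frac{1}{2} + (- \frac{\sqrt{3}}{5})*B.
Answer: - \frac{1}{2} + \frac{\sqrt{3}}{2} e_{12}


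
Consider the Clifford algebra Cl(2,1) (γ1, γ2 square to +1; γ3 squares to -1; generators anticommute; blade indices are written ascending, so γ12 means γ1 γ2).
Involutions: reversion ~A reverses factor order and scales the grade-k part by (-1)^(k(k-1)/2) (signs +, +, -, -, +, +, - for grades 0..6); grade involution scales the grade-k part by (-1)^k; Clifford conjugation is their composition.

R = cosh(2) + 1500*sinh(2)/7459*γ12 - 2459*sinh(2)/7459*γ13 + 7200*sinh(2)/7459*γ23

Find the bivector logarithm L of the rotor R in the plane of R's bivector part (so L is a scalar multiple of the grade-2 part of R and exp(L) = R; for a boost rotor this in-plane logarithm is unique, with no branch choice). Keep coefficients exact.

The scalar part of R is cosh(2), which fixes the rapidity magnitude through cosh (cosh is even, so it cannot fix the sign — the bivector part carries that); dividing the bivector part by sinh of the rapidity gives the plane, and L = rapidity * plane, where the joint sign ambiguity of (rapidity, plane) cancels in the product.
Concretely: cosh(rapidity) = cosh(2) gives rapidity = ±2, and since rapidity/sinh(rapidity) is even the sign is immaterial: L = (rapidity/sinh(rapidity)) * <R>_2 = (2/sinh(2)) * <R>_2.
Answer: 3000/7459*γ12 - 4918/7459*γ13 + 14400/7459*γ23


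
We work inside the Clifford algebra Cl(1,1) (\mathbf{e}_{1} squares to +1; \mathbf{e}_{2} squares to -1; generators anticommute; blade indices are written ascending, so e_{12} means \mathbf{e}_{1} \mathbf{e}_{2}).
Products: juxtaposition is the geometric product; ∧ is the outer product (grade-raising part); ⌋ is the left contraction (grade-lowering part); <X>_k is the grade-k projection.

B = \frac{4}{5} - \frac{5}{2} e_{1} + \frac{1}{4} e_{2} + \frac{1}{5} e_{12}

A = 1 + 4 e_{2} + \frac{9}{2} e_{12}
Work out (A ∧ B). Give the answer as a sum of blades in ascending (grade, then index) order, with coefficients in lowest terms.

step 1: \frac{4}{5} - \frac{5}{2} e_{1} + \frac{69}{20} e_{2} + \frac{69}{5} e_{12}
Answer: \frac{4}{5} - \frac{5}{2} e_{1} + \frac{69}{20} e_{2} + \frac{69}{5} e_{12}


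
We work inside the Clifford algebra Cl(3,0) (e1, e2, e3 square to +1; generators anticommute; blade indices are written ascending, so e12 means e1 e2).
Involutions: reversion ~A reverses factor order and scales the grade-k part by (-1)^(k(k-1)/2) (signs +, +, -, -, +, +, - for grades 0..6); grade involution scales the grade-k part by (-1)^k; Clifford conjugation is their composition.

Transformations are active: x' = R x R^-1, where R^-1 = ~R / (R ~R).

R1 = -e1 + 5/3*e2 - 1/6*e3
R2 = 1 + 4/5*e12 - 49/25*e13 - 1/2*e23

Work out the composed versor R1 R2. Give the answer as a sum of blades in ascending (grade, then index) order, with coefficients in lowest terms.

Distribute over the terms of R1 (each basis-blade product reordered to ascending indices, repeated generators contracted through their squares):
(-e1) R2 = -e1 - 4/5*e2 + 49/25*e3 + 1/2*e123
(5/3*e2) R2 = -4/3*e1 + 5/3*e2 - 5/6*e3 + 49/15*e123
(-1/6*e3) R2 = -49/150*e1 - 1/12*e2 - 1/6*e3 - 2/15*e123
Summing the partial products and collecting blades:
Answer: -133/50*e1 + 47/60*e2 + 24/25*e3 + 109/30*e123


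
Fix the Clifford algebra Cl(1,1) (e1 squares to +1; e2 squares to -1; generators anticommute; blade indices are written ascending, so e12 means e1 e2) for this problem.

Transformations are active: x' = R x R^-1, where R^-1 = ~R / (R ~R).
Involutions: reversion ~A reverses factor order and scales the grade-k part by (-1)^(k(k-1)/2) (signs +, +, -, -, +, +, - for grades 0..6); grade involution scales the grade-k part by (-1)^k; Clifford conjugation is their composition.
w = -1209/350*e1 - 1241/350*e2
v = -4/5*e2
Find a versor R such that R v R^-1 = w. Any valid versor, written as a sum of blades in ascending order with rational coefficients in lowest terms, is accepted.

A norm check does it: q(v) = q(w) = -16/25, hence R = v + w = -1209/350*e1 - 1521/350*e2 realises the map — parallel part kept, (v - w)/2 negated, v carried to w.
Answer: -1209/350*e1 - 1521/350*e2
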